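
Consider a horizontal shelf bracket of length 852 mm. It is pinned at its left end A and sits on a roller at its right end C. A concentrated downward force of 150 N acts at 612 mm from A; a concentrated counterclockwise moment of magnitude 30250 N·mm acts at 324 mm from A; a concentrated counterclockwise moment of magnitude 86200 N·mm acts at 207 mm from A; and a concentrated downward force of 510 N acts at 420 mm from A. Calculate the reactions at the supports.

A_x = 0, A_y = 437.5 N, C_y = 222.5 N

Moments about A: C_y·852 − 150·612 + 30250 + 86200 − 510·420 = 0 → C_y = 189550/852 = 222.477 ≈ 222.5 N.
ΣF_y = 0: A_y + 222.477 − 150 − 510 = 0 → A_y = 437.5 N.
ΣF_x = 0: no horizontal applied forces, so A_x = 0.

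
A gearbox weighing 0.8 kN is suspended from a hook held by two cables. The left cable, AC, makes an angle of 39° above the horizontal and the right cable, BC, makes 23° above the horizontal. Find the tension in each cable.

T_AC = 0.8340 kN, T_BC = 0.7041 kN

ΣF_x = 0: −T_AC·cos39° + T_BC·cos23° = 0 → T_BC = 0.844261·T_AC.
ΣF_y = 0: T_AC·sin39° + T_BC·sin23° = 0.8.
Substitute: T_AC·(0.62932 + 0.844261·0.390731) = 0.8 → T_AC = 0.834029 ≈ 0.8340 kN.
Then T_BC = 0.844261 × 0.834029 = 0.7041 kN.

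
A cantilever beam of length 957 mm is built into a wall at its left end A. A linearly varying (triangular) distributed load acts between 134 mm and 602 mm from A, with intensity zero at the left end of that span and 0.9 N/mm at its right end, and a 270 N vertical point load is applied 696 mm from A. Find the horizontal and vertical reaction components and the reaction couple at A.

Resultant of the triangular load: ½ × 0.9 × 468 = 210.6 N, acting at 446 mm from A (one-third of the span from the peak).
ΣF_x = 0: A_x = 0.
ΣF_y = 0: A_y − ½·0.9·468 − 270 = 0 → A_y = 480.6 N.
ΣM about A: M_A − (½·0.9·468)·446 − 270·696 = 0 → M_A = 281800 N·mm.

A_x = 0, A_y = 480.6 N, M_A = 281800 N·mm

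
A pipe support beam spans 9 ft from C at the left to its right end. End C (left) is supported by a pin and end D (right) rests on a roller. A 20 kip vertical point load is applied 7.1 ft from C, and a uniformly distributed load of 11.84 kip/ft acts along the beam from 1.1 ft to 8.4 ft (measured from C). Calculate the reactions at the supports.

C_x = 0, C_y = 45.04 kip, D_y = 61.39 kip

Resultant of the distributed load: 11.84 × 7.3 = 86.432 kip at 4.75 ft from C.
Moments about C: D_y·9 − 20·7.1 − (11.84·7.3)·4.75 = 0 → D_y = 552.552/9 = 61.3947 ≈ 61.39 kip.
ΣF_y = 0: C_y + 61.3947 − 20 − 11.84·7.3 = 0 → C_y = 45.04 kip.
ΣF_x = 0: no horizontal applied forces, so C_x = 0.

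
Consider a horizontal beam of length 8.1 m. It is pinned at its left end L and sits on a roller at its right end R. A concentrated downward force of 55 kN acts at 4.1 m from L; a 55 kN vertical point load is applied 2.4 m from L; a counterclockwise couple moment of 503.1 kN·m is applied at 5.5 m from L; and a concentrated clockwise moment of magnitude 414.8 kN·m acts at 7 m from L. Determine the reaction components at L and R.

Moments about L: R_y·8.1 − 55·4.1 − 55·2.4 + 503.1 − 414.8 = 0 → R_y = 269.2/8.1 = 33.2346 ≈ 33.23 kN.
ΣF_y = 0: L_y + 33.2346 − 55 − 55 = 0 → L_y = 76.77 kN.
ΣF_x = 0: no horizontal applied forces, so L_x = 0.

L_x = 0, L_y = 76.77 kN, R_y = 33.23 kN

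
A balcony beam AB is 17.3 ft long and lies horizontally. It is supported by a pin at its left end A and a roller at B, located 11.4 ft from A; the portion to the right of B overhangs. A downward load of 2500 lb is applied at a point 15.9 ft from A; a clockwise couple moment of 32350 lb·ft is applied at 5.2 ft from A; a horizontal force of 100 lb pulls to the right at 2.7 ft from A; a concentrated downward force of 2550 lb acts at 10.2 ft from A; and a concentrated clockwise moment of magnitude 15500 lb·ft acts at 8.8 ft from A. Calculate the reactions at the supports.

Taking moments about A: B_y·11.4 − 2500·15.9 − 32350 − 2550·10.2 − 15500 = 0 → B_y = 113610/11.4 = 9965.79 ≈ 9966 lb.
ΣF_y = 0: A_y + 9965.79 − 2500 − 2550 = 0 → A_y = -4916 lb.
ΣF_x = 0: A_x + 100 = 0 → A_x = -100.0 lb.

A_x = -100.0 lb, A_y = -4916 lb, B_y = 9966 lb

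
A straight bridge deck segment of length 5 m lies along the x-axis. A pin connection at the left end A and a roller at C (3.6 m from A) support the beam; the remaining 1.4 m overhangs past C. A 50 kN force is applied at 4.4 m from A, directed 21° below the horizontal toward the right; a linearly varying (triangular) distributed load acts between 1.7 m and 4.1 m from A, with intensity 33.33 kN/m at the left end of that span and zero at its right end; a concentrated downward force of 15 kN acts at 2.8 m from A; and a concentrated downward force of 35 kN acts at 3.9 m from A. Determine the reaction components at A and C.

A_x = -46.68 kN, A_y = 8.656 kN, C_y = 99.26 kN

Resultant of the triangular load: ½ × 33.33 × 2.4 = 39.996 kN, acting at 2.5 m from A (one-third of the span from the peak).
Moments about A: C_y·3.6 − 50·sin21°·4.4 − (½·33.33·2.4)·2.5 − 15·2.8 − 35·3.9 = 0 → C_y = 357.331/3.6 = 99.2586 ≈ 99.26 kN.
ΣF_y = 0: A_y + 99.2586 − 50·sin21° − ½·33.33·2.4 − 15 − 35 = 0 → A_y = 8.656 kN.
ΣF_x = 0: A_x + 50·cos21° = 0 → A_x = -46.68 kN.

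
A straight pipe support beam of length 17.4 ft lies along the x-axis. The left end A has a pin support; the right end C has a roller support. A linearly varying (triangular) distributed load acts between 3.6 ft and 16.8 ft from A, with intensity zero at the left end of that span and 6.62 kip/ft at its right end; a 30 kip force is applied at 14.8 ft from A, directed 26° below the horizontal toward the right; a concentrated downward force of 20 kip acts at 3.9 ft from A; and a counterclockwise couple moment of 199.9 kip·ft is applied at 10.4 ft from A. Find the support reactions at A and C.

Resultant of the triangular load: ½ × 6.62 × 13.2 = 43.692 kip, acting at 12.4 ft from A (one-third of the span from the peak).
ΣM about A: C_y·17.4 − (½·6.62·13.2)·12.4 − 30·sin26°·14.8 − 20·3.9 + 199.9 = 0 → C_y = 614.518/17.4 = 35.3171 ≈ 35.32 kip.
ΣF_y = 0: A_y + 35.3171 − ½·6.62·13.2 − 30·sin26° − 20 = 0 → A_y = 41.53 kip.
ΣF_x = 0: A_x + 30·cos26° = 0 → A_x = -26.96 kip.

A_x = -26.96 kip, A_y = 41.53 kip, C_y = 35.32 kip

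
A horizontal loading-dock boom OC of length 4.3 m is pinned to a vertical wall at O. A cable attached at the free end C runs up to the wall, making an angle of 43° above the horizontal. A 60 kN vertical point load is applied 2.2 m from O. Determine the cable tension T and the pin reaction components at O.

ΣM about O: T·sin43°·4.3 − 60·2.2 = 0 → T = 132/(4.3·0.681998) = 45.0114 ≈ 45.01 kN.
ΣF_x = 0: O_x − T·cos43° = 0 → O_x = 45.0114 × 0.731354 = 32.92 kN.
ΣF_y = 0: O_y + T·sin43° − 60 = 0 → O_y = 60 − 45.0114 × 0.681998 = 29.30 kN.

T = 45.01 kN, O_x = 32.92 kN, O_y = 29.30 kN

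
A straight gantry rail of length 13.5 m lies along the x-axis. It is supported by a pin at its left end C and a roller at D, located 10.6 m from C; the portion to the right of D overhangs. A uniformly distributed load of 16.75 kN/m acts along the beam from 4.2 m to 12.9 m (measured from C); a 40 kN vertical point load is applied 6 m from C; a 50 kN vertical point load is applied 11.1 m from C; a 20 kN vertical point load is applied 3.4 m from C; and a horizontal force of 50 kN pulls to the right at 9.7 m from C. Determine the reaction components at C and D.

C_x = -50.00 kN, C_y = 56.77 kN, D_y = 199.0 kN

Resultant of the distributed load: 16.75 × 8.7 = 145.725 kN at 8.55 m from C.
ΣM about C: D_y·10.6 − (16.75·8.7)·8.55 − 40·6 − 50·11.1 − 20·3.4 = 0 → D_y = 2108.94875/10.6 = 198.957 ≈ 199.0 kN.
ΣF_y = 0: C_y + 198.957 − 16.75·8.7 − 40 − 50 − 20 = 0 → C_y = 56.77 kN.
ΣF_x = 0: C_x + 50 = 0 → C_x = -50.00 kN.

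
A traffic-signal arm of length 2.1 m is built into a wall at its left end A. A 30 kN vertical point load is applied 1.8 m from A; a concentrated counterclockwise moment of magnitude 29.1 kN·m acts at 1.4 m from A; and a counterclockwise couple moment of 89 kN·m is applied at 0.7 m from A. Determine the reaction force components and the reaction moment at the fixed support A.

ΣF_x = 0: A_x = 0.
ΣF_y = 0: A_y − 30 = 0 → A_y = 30.00 kN.
ΣM about A: M_A − 30·1.8 + 29.1 + 89 = 0 → M_A = -64.10 kN·m.

A_x = 0, A_y = 30.00 kN, M_A = -64.10 kN·m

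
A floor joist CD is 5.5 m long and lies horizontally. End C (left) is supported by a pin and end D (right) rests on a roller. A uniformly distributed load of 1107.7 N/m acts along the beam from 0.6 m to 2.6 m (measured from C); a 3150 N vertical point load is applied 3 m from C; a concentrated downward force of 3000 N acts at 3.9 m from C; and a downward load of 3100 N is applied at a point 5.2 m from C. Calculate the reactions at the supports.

C_x = 0, C_y = 4045 N, D_y = 7421 N

Resultant of the distributed load: 1107.7 × 2 = 2215.4 N at 1.6 m from C.
ΣM about C: D_y·5.5 − (1107.7·2)·1.6 − 3150·3 − 3000·3.9 − 3100·5.2 = 0 → D_y = 40814.64/5.5 = 7420.84 ≈ 7421 N.
ΣF_y = 0: C_y + 7420.84 − 1107.7·2 − 3150 − 3000 − 3100 = 0 → C_y = 4045 N.
ΣF_x = 0: no horizontal applied forces, so C_x = 0.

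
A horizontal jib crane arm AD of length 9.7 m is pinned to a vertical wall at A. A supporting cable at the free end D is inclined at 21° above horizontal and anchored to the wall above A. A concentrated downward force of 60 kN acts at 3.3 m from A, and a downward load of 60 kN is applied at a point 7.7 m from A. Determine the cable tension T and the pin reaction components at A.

ΣM about A: T·sin21°·9.7 − 60·3.3 − 60·7.7 = 0 → T = 660/(9.7·0.358368) = 189.864 ≈ 189.9 kN.
ΣF_x = 0: A_x − T·cos21° = 0 → A_x = 189.864 × 0.93358 = 177.3 kN.
ΣF_y = 0: A_y + T·sin21° − 60 − 60 = 0 → A_y = 120 − 189.864 × 0.358368 = 51.96 kN.

T = 189.9 kN, A_x = 177.3 kN, A_y = 51.96 kN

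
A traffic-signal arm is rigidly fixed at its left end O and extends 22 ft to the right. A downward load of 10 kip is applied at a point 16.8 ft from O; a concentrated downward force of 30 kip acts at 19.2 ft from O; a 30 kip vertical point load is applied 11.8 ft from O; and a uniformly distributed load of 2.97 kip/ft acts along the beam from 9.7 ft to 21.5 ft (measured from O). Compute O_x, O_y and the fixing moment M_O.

O_x = 0, O_y = 105.0 kip, M_O = 1645 kip·ft

Resultant of the distributed load: 2.97 × 11.8 = 35.046 kip at 15.6 ft from O.
ΣF_x = 0: O_x = 0.
ΣF_y = 0: O_y − 10 − 30 − 30 − 2.97·11.8 = 0 → O_y = 105.0 kip.
ΣM about O: M_O − 10·16.8 − 30·19.2 − 30·11.8 − (2.97·11.8)·15.6 = 0 → M_O = 1645 kip·ft.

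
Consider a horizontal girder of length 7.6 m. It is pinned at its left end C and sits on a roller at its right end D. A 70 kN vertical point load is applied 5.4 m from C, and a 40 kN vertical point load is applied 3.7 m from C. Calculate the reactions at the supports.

Moments about C: D_y·7.6 − 70·5.4 − 40·3.7 = 0 → D_y = 526/7.6 = 69.2105 ≈ 69.21 kN.
ΣF_y = 0: C_y + 69.2105 − 70 − 40 = 0 → C_y = 40.79 kN.
ΣF_x = 0: no horizontal applied forces, so C_x = 0.

C_x = 0, C_y = 40.79 kN, D_y = 69.21 kN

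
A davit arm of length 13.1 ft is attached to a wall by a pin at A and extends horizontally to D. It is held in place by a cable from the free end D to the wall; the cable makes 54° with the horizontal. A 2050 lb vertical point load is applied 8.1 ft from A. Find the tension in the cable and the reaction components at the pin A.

T = 1567 lb, A_x = 920.9 lb, A_y = 782.4 lb

ΣM about A: T·sin54°·13.1 − 2050·8.1 = 0 → T = 16605/(13.1·0.809017) = 1566.79 ≈ 1567 lb.
ΣF_x = 0: A_x − T·cos54° = 0 → A_x = 1566.79 × 0.587785 = 920.9 lb.
ΣF_y = 0: A_y + T·sin54° − 2050 = 0 → A_y = 2050 − 1566.79 × 0.809017 = 782.4 lb.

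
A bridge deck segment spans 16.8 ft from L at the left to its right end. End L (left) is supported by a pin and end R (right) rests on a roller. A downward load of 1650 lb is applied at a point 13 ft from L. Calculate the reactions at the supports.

L_x = 0, L_y = 373.2 lb, R_y = 1277 lb

Moments about L: R_y·16.8 − 1650·13 = 0 → R_y = 21450/16.8 = 1276.79 ≈ 1277 lb.
ΣF_y = 0: L_y + 1276.79 − 1650 = 0 → L_y = 373.2 lb.
ΣF_x = 0: no horizontal applied forces, so L_x = 0.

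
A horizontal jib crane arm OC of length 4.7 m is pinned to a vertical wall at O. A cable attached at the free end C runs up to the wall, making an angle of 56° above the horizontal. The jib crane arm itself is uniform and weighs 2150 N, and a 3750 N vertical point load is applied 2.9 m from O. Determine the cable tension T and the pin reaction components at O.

T = 4088 N, O_x = 2286 N, O_y = 2511 N

ΣM about O: T·sin56°·4.7 − 2150·2.35 − 3750·2.9 = 0 → T = 15927.5/(4.7·0.829038) = 4087.67 ≈ 4088 N.
ΣF_x = 0: O_x − T·cos56° = 0 → O_x = 4087.67 × 0.559193 = 2286 N.
ΣF_y = 0: O_y + T·sin56° − 2150 − 3750 = 0 → O_y = 5900 − 4087.67 × 0.829038 = 2511 N.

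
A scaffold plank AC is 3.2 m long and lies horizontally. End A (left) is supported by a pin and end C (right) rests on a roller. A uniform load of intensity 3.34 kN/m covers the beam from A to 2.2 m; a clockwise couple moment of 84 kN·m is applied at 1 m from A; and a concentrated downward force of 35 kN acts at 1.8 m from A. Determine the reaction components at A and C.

A_x = 0, A_y = -6.115 kN, C_y = 48.46 kN

Resultant of the distributed load: 3.34 × 2.2 = 7.348 kN at 1.1 m from A.
ΣM about A: C_y·3.2 − (3.34·2.2)·1.1 − 84 − 35·1.8 = 0 → C_y = 155.0828/3.2 = 48.4634 ≈ 48.46 kN.
ΣF_y = 0: A_y + 48.4634 − 3.34·2.2 − 35 = 0 → A_y = -6.115 kN.
ΣF_x = 0: no horizontal applied forces, so A_x = 0.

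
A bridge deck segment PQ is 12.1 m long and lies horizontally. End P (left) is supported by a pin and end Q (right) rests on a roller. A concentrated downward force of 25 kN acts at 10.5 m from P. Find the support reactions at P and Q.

P_x = 0, P_y = 3.306 kN, Q_y = 21.69 kN

Moments about P: Q_y·12.1 − 25·10.5 = 0 → Q_y = 262.5/12.1 = 21.6942 ≈ 21.69 kN.
ΣF_y = 0: P_y + 21.6942 − 25 = 0 → P_y = 3.306 kN.
ΣF_x = 0: no horizontal applied forces, so P_x = 0.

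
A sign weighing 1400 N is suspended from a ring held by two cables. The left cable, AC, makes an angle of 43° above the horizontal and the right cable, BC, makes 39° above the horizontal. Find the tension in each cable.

ΣF_x = 0: −T_AC·cos43° + T_BC·cos39° = 0 → T_BC = 0.941076·T_AC.
ΣF_y = 0: T_AC·sin43° + T_BC·sin39° = 1400.
Substitute: T_AC·(0.681998 + 0.941076·0.62932) = 1400 → T_AC = 1098.7 ≈ 1099 N.
Then T_BC = 0.941076 × 1098.7 = 1034 N.

T_AC = 1099 N, T_BC = 1034 N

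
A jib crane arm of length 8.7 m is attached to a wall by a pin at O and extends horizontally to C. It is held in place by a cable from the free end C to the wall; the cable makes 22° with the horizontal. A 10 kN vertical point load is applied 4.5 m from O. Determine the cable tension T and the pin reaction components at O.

ΣM about O: T·sin22°·8.7 − 10·4.5 = 0 → T = 45/(8.7·0.374607) = 13.8076 ≈ 13.81 kN.
ΣF_x = 0: O_x − T·cos22° = 0 → O_x = 13.8076 × 0.927184 = 12.80 kN.
ΣF_y = 0: O_y + T·sin22° − 10 = 0 → O_y = 10 − 13.8076 × 0.374607 = 4.828 kN.

T = 13.81 kN, O_x = 12.80 kN, O_y = 4.828 kN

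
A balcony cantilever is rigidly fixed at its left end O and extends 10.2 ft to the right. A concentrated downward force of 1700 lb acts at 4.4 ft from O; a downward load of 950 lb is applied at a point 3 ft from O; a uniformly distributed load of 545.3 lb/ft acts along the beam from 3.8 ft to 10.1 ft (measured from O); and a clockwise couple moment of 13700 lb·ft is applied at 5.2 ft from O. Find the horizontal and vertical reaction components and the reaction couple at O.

O_x = 0, O_y = 6085 lb, M_O = 47910 lb·ft

Resultant of the distributed load: 545.3 × 6.3 = 3435.39 lb at 6.95 ft from O.
ΣF_x = 0: O_x = 0.
ΣF_y = 0: O_y − 1700 − 950 − 545.3·6.3 = 0 → O_y = 6085 lb.
ΣM about O: M_O − 1700·4.4 − 950·3 − (545.3·6.3)·6.95 − 13700 = 0 → M_O = 47910 lb·ft.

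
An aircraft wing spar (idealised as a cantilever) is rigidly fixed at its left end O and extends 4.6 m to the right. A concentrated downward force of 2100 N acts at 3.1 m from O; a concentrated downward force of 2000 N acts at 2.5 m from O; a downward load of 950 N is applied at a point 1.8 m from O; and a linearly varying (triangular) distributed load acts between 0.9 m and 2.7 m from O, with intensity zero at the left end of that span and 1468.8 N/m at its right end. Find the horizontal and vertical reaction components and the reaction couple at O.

Resultant of the triangular load: ½ × 1468.8 × 1.8 = 1321.92 N, acting at 2.1 m from O (one-third of the span from the peak).
ΣF_x = 0: O_x = 0.
ΣF_y = 0: O_y − 2100 − 2000 − 950 − ½·1468.8·1.8 = 0 → O_y = 6372 N.
ΣM about O: M_O − 2100·3.1 − 2000·2.5 − 950·1.8 − (½·1468.8·1.8)·2.1 = 0 → M_O = 16000 N·m.

O_x = 0, O_y = 6372 N, M_O = 16000 N·m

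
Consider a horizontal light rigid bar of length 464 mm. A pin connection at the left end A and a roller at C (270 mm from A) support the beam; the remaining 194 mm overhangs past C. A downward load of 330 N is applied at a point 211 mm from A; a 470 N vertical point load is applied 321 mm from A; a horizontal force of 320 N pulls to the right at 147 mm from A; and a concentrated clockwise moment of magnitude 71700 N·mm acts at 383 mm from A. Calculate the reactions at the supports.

A_x = -320.0 N, A_y = -282.2 N, C_y = 1082 N

Moments about A: C_y·270 − 330·211 − 470·321 − 71700 = 0 → C_y = 292200/270 = 1082.22 ≈ 1082 N.
ΣF_y = 0: A_y + 1082.22 − 330 − 470 = 0 → A_y = -282.2 N.
ΣF_x = 0: A_x + 320 = 0 → A_x = -320.0 N.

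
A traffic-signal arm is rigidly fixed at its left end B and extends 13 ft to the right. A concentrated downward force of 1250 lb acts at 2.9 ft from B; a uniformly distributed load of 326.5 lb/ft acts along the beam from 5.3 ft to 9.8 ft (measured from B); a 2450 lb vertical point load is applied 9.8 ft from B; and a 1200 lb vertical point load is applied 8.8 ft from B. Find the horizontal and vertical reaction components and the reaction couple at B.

B_x = 0, B_y = 6369 lb, M_B = 49290 lb·ft

Resultant of the distributed load: 326.5 × 4.5 = 1469.25 lb at 7.55 ft from B.
ΣF_x = 0: B_x = 0.
ΣF_y = 0: B_y − 1250 − 326.5·4.5 − 2450 − 1200 = 0 → B_y = 6369 lb.
ΣM about B: M_B − 1250·2.9 − (326.5·4.5)·7.55 − 2450·9.8 − 1200·8.8 = 0 → M_B = 49290 lb·ft.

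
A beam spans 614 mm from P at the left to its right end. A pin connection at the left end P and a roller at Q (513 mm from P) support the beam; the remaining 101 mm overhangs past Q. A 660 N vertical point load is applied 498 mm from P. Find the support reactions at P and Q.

Taking moments about P: Q_y·513 − 660·498 = 0 → Q_y = 328680/513 = 640.702 ≈ 640.7 N.
ΣF_y = 0: P_y + 640.702 − 660 = 0 → P_y = 19.30 N.
ΣF_x = 0: no horizontal applied forces, so P_x = 0.

P_x = 0, P_y = 19.30 N, Q_y = 640.7 N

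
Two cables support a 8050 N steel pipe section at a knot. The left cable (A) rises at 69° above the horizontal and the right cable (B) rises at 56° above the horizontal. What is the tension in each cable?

ΣF_x = 0: −T_A·cos69° + T_B·cos56° = 0 → T_B = 0.640866·T_A.
ΣF_y = 0: T_A·sin69° + T_B·sin56° = 8050.
Substitute: T_A·(0.93358 + 0.640866·0.829038) = 8050 → T_A = 5495.32 ≈ 5495 N.
Then T_B = 0.640866 × 5495.32 = 3522 N.

T_A = 5495 N, T_B = 3522 N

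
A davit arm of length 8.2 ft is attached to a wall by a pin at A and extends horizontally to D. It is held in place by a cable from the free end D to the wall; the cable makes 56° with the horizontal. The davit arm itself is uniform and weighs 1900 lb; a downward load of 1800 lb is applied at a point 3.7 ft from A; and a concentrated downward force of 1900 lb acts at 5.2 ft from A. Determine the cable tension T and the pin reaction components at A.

ΣM about A: T·sin56°·8.2 − 1900·4.1 − 1800·3.7 − 1900·5.2 = 0 → T = 24330/(8.2·0.829038) = 3578.94 ≈ 3579 lb.
ΣF_x = 0: A_x − T·cos56° = 0 → A_x = 3578.94 × 0.559193 = 2001 lb.
ΣF_y = 0: A_y + T·sin56° − 1900 − 1800 − 1900 = 0 → A_y = 5600 − 3578.94 × 0.829038 = 2633 lb.

T = 3579 lb, A_x = 2001 lb, A_y = 2633 lb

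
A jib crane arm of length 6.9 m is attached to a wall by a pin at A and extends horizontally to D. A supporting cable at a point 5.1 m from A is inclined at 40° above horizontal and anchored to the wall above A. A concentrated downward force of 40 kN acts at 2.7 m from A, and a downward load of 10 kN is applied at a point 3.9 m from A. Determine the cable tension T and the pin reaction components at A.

T = 44.84 kN, A_x = 34.35 kN, A_y = 21.18 kN

ΣM about A: T·sin40°·5.1 − 40·2.7 − 10·3.9 = 0 → T = 147/(5.1·0.642788) = 44.8414 ≈ 44.84 kN.
ΣF_x = 0: A_x − T·cos40° = 0 → A_x = 44.8414 × 0.766044 = 34.35 kN.
ΣF_y = 0: A_y + T·sin40° − 40 − 10 = 0 → A_y = 50 − 44.8414 × 0.642788 = 21.18 kN.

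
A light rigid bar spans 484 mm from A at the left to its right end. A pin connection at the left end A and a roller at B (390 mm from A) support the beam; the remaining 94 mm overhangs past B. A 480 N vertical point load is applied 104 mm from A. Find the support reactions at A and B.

A_x = 0, A_y = 352.0 N, B_y = 128.0 N

ΣM about A: B_y·390 − 480·104 = 0 → B_y = 49920/390 = 128.0 N.
ΣF_y = 0: A_y + 128 − 480 = 0 → A_y = 352.0 N.
ΣF_x = 0: no horizontal applied forces, so A_x = 0.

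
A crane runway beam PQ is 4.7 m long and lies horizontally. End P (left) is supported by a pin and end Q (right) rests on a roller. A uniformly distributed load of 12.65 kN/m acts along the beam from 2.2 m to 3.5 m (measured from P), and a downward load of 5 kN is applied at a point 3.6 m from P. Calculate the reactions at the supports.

Resultant of the distributed load: 12.65 × 1.3 = 16.445 kN at 2.85 m from P.
ΣM about P: Q_y·4.7 − (12.65·1.3)·2.85 − 5·3.6 = 0 → Q_y = 64.86825/4.7 = 13.8018 ≈ 13.80 kN.
ΣF_y = 0: P_y + 13.8018 − 12.65·1.3 − 5 = 0 → P_y = 7.643 kN.
ΣF_x = 0: no horizontal applied forces, so P_x = 0.

P_x = 0, P_y = 7.643 kN, Q_y = 13.80 kN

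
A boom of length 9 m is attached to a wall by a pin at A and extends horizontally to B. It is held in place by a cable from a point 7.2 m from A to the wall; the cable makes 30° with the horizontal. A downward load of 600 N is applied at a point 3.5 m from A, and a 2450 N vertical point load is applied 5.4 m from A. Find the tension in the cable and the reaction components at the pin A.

T = 4258 N, A_x = 3688 N, A_y = 920.8 N

ΣM about A: T·sin30°·7.2 − 600·3.5 − 2450·5.4 = 0 → T = 15330/(7.2·0.5) = 4258.33 ≈ 4258 N.
ΣF_x = 0: A_x − T·cos30° = 0 → A_x = 4258.33 × 0.866025 = 3688 N.
ΣF_y = 0: A_y + T·sin30° − 600 − 2450 = 0 → A_y = 3050 − 4258.33 × 0.5 = 920.8 N.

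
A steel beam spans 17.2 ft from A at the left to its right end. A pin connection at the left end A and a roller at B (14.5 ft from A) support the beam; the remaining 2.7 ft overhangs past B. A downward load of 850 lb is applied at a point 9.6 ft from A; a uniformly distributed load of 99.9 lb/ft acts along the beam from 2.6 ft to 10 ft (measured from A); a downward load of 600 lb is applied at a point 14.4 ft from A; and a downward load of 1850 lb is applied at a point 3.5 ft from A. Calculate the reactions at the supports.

Resultant of the distributed load: 99.9 × 7.4 = 739.26 lb at 6.3 ft from A.
ΣM about A: B_y·14.5 − 850·9.6 − (99.9·7.4)·6.3 − 600·14.4 − 1850·3.5 = 0 → B_y = 27932.338/14.5 = 1926.37 ≈ 1926 lb.
ΣF_y = 0: A_y + 1926.37 − 850 − 99.9·7.4 − 600 − 1850 = 0 → A_y = 2113 lb.
ΣF_x = 0: no horizontal applied forces, so A_x = 0.

A_x = 0, A_y = 2113 lb, B_y = 1926 lb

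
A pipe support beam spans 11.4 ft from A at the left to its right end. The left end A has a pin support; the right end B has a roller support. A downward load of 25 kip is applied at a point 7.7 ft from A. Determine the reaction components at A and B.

ΣM about A: B_y·11.4 − 25·7.7 = 0 → B_y = 192.5/11.4 = 16.886 ≈ 16.89 kip.
ΣF_y = 0: A_y + 16.886 − 25 = 0 → A_y = 8.114 kip.
ΣF_x = 0: no horizontal applied forces, so A_x = 0.

A_x = 0, A_y = 8.114 kip, B_y = 16.89 kip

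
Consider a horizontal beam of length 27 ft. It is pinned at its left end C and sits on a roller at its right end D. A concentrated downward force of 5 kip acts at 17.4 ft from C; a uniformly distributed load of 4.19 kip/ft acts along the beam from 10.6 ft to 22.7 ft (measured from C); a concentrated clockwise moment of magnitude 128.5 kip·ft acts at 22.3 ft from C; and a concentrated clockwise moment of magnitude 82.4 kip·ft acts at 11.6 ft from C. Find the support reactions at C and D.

C_x = 0, C_y = 13.40 kip, D_y = 42.30 kip

Resultant of the distributed load: 4.19 × 12.1 = 50.699 kip at 16.65 ft from C.
ΣM about C: D_y·27 − 5·17.4 − (4.19·12.1)·16.65 − 128.5 − 82.4 = 0 → D_y = 1142.03835/27 = 42.2977 ≈ 42.30 kip.
ΣF_y = 0: C_y + 42.2977 − 5 − 4.19·12.1 = 0 → C_y = 13.40 kip.
ΣF_x = 0: no horizontal applied forces, so C_x = 0.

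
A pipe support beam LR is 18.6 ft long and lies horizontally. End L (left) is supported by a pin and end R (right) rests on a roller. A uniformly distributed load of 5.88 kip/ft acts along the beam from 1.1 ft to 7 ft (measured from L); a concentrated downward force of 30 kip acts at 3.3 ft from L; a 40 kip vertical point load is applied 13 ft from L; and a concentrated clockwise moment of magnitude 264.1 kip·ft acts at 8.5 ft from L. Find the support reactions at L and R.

L_x = 0, L_y = 49.66 kip, R_y = 55.03 kip

Resultant of the distributed load: 5.88 × 5.9 = 34.692 kip at 4.05 ft from L.
ΣM about L: R_y·18.6 − (5.88·5.9)·4.05 − 30·3.3 − 40·13 − 264.1 = 0 → R_y = 1023.6026/18.6 = 55.0324 ≈ 55.03 kip.
ΣF_y = 0: L_y + 55.0324 − 5.88·5.9 − 30 − 40 = 0 → L_y = 49.66 kip.
ΣF_x = 0: no horizontal applied forces, so L_x = 0.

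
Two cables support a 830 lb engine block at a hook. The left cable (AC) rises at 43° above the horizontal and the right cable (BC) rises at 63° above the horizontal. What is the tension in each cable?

ΣF_x = 0: −T_AC·cos43° + T_BC·cos63° = 0 → T_BC = 1.61094·T_AC.
ΣF_y = 0: T_AC·sin43° + T_BC·sin63° = 830.
Substitute: T_AC·(0.681998 + 1.61094·0.891007) = 830 → T_AC = 391.998 ≈ 392.0 lb.
Then T_BC = 1.61094 × 391.998 = 631.5 lb.

T_AC = 392.0 lb, T_BC = 631.5 lb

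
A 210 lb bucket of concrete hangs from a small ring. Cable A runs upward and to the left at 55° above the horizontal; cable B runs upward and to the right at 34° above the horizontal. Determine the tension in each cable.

T_A = 174.1 lb, T_B = 120.5 lb

ΣF_x = 0: −T_A·cos55° + T_B·cos34° = 0 → T_B = 0.691858·T_A.
ΣF_y = 0: T_A·sin55° + T_B·sin34° = 210.
Substitute: T_A·(0.819152 + 0.691858·0.559193) = 210 → T_A = 174.124 ≈ 174.1 lb.
Then T_B = 0.691858 × 174.124 = 120.5 lb.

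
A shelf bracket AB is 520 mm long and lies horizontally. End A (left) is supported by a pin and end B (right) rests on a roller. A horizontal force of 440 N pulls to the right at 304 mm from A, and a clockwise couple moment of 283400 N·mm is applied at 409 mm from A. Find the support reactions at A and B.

A_x = -440.0 N, A_y = -545.0 N, B_y = 545.0 N

Moments about A: B_y·520 − 283400 = 0 → B_y = 283400/520 = 545.0 N.
ΣF_y = 0: A_y + 545  = 0 → A_y = -545.0 N.
ΣF_x = 0: A_x + 440 = 0 → A_x = -440.0 N.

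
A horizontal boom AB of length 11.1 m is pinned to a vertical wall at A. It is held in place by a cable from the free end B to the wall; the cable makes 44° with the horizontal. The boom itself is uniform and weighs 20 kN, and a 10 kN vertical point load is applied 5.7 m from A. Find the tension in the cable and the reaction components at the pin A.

ΣM about A: T·sin44°·11.1 − 20·5.55 − 10·5.7 = 0 → T = 168/(11.1·0.694658) = 21.7879 ≈ 21.79 kN.
ΣF_x = 0: A_x − T·cos44° = 0 → A_x = 21.7879 × 0.71934 = 15.67 kN.
ΣF_y = 0: A_y + T·sin44° − 20 − 10 = 0 → A_y = 30 − 21.7879 × 0.694658 = 14.86 kN.

T = 21.79 kN, A_x = 15.67 kN, A_y = 14.86 kN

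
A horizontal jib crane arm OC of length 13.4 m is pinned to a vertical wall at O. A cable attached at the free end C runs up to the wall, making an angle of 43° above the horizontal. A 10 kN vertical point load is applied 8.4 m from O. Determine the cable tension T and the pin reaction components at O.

T = 9.192 kN, O_x = 6.722 kN, O_y = 3.731 kN

ΣM about O: T·sin43°·13.4 − 10·8.4 = 0 → T = 84/(13.4·0.681998) = 9.19161 ≈ 9.192 kN.
ΣF_x = 0: O_x − T·cos43° = 0 → O_x = 9.19161 × 0.731354 = 6.722 kN.
ΣF_y = 0: O_y + T·sin43° − 10 = 0 → O_y = 10 − 9.19161 × 0.681998 = 3.731 kN.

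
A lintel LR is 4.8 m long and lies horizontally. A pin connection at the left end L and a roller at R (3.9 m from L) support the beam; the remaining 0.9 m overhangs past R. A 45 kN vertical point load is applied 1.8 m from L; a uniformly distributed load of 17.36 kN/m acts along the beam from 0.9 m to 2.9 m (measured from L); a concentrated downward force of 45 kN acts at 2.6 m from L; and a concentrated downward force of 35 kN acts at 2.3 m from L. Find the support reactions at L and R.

Resultant of the distributed load: 17.36 × 2 = 34.72 kN at 1.9 m from L.
Taking moments about L: R_y·3.9 − 45·1.8 − (17.36·2)·1.9 − 45·2.6 − 35·2.3 = 0 → R_y = 344.468/3.9 = 88.3251 ≈ 88.33 kN.
ΣF_y = 0: L_y + 88.3251 − 45 − 17.36·2 − 45 − 35 = 0 → L_y = 71.39 kN.
ΣF_x = 0: no horizontal applied forces, so L_x = 0.

L_x = 0, L_y = 71.39 kN, R_y = 88.33 kN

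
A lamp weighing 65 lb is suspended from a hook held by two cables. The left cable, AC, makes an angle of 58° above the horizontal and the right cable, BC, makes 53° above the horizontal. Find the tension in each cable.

ΣF_x = 0: −T_AC·cos58° + T_BC·cos53° = 0 → T_BC = 0.880535·T_AC.
ΣF_y = 0: T_AC·sin58° + T_BC·sin53° = 65.
Substitute: T_AC·(0.848048 + 0.880535·0.798636) = 65 → T_AC = 41.901 ≈ 41.90 lb.
Then T_BC = 0.880535 × 41.901 = 36.90 lb.

T_AC = 41.90 lb, T_BC = 36.90 lb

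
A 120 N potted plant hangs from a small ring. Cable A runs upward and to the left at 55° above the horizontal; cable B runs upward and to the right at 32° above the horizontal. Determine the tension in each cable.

T_A = 101.9 N, T_B = 68.92 N

ΣF_x = 0: −T_A·cos55° + T_B·cos32° = 0 → T_B = 0.676349·T_A.
ΣF_y = 0: T_A·sin55° + T_B·sin32° = 120.
Substitute: T_A·(0.819152 + 0.676349·0.529919) = 120 → T_A = 101.905 ≈ 101.9 N.
Then T_B = 0.676349 × 101.905 = 68.92 N.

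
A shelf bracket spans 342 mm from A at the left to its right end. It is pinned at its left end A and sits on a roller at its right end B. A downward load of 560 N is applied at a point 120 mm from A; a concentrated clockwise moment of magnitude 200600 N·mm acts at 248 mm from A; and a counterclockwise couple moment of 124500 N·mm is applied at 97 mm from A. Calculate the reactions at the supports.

ΣM about A: B_y·342 − 560·120 − 200600 + 124500 = 0 → B_y = 143300/342 = 419.006 ≈ 419.0 N.
ΣF_y = 0: A_y + 419.006 − 560 = 0 → A_y = 141.0 N.
ΣF_x = 0: no horizontal applied forces, so A_x = 0.

A_x = 0, A_y = 141.0 N, B_y = 419.0 N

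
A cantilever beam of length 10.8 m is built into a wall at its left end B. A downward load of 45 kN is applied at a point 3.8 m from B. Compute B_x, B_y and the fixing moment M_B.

ΣF_x = 0: B_x = 0.
ΣF_y = 0: B_y − 45 = 0 → B_y = 45.00 kN.
ΣM about B: M_B − 45·3.8 = 0 → M_B = 171.0 kN·m.

B_x = 0, B_y = 45.00 kN, M_B = 171.0 kN·m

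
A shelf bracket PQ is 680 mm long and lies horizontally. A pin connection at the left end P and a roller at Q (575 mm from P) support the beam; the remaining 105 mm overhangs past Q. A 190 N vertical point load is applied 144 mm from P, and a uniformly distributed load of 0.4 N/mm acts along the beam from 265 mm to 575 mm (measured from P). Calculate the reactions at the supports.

P_x = 0, P_y = 175.8 N, Q_y = 138.2 N

Resultant of the distributed load: 0.4 × 310 = 124 N at 420 mm from P.
Taking moments about P: Q_y·575 − 190·144 − (0.4·310)·420 = 0 → Q_y = 79440/575 = 138.157 ≈ 138.2 N.
ΣF_y = 0: P_y + 138.157 − 190 − 0.4·310 = 0 → P_y = 175.8 N.
ΣF_x = 0: no horizontal applied forces, so P_x = 0.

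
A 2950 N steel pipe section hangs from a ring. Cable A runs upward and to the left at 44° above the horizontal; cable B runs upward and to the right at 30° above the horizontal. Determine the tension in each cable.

T_A = 2658 N, T_B = 2208 N

ΣF_x = 0: −T_A·cos44° + T_B·cos30° = 0 → T_B = 0.830622·T_A.
ΣF_y = 0: T_A·sin44° + T_B·sin30° = 2950.
Substitute: T_A·(0.694658 + 0.830622·0.5) = 2950 → T_A = 2657.73 ≈ 2658 N.
Then T_B = 0.830622 × 2657.73 = 2208 N.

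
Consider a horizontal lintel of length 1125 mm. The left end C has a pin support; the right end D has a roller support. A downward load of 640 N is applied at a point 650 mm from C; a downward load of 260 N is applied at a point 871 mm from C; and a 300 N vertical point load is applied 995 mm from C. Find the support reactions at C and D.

Taking moments about C: D_y·1125 − 640·650 − 260·871 − 300·995 = 0 → D_y = 940960/1125 = 836.409 ≈ 836.4 N.
ΣF_y = 0: C_y + 836.409 − 640 − 260 − 300 = 0 → C_y = 363.6 N.
ΣF_x = 0: no horizontal applied forces, so C_x = 0.

C_x = 0, C_y = 363.6 N, D_y = 836.4 N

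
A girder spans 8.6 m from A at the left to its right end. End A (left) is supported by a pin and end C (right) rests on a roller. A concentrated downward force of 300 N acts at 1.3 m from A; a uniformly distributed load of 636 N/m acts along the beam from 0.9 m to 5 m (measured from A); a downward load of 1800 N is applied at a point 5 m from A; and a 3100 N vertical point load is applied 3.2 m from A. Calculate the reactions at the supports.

A_x = 0, A_y = 4668 N, C_y = 3140 N

Resultant of the distributed load: 636 × 4.1 = 2607.6 N at 2.95 m from A.
Taking moments about A: C_y·8.6 − 300·1.3 − (636·4.1)·2.95 − 1800·5 − 3100·3.2 = 0 → C_y = 27002.42/8.6 = 3139.82 ≈ 3140 N.
ΣF_y = 0: A_y + 3139.82 − 300 − 636·4.1 − 1800 − 3100 = 0 → A_y = 4668 N.
ΣF_x = 0: no horizontal applied forces, so A_x = 0.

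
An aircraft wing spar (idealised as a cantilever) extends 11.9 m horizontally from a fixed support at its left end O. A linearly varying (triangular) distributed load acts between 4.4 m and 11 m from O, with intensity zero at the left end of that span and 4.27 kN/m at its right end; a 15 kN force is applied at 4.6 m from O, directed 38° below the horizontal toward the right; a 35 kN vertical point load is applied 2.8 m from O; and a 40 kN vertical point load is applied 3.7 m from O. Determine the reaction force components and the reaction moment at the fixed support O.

Resultant of the triangular load: ½ × 4.27 × 6.6 = 14.091 kN, acting at 8.8 m from O (one-third of the span from the peak).
ΣF_x = 0: O_x + 15·cos38° = 0 → O_x = -11.82 kN.
ΣF_y = 0: O_y − ½·4.27·6.6 − 15·sin38° − 35 − 40 = 0 → O_y = 98.33 kN.
ΣM about O: M_O − (½·4.27·6.6)·8.8 − 15·sin38°·4.6 − 35·2.8 − 40·3.7 = 0 → M_O = 412.5 kN·m.

O_x = -11.82 kN, O_y = 98.33 kN, M_O = 412.5 kN·m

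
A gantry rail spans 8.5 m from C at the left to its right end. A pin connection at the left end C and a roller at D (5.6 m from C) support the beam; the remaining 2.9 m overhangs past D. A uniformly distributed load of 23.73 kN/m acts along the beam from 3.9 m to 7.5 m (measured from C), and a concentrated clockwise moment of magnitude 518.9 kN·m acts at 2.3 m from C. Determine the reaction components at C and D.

Resultant of the distributed load: 23.73 × 3.6 = 85.428 kN at 5.7 m from C.
Taking moments about C: D_y·5.6 − (23.73·3.6)·5.7 − 518.9 = 0 → D_y = 1005.8396/5.6 = 179.614 ≈ 179.6 kN.
ΣF_y = 0: C_y + 179.614 − 23.73·3.6 = 0 → C_y = -94.19 kN.
ΣF_x = 0: no horizontal applied forces, so C_x = 0.

C_x = 0, C_y = -94.19 kN, D_y = 179.6 kN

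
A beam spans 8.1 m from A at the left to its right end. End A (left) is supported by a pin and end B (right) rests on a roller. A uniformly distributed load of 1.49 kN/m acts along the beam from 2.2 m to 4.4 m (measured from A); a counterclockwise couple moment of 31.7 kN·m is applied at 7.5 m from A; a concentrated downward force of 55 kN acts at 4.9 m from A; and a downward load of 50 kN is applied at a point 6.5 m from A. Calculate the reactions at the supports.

A_x = 0, A_y = 37.46 kN, B_y = 70.82 kN

Resultant of the distributed load: 1.49 × 2.2 = 3.278 kN at 3.3 m from A.
Taking moments about A: B_y·8.1 − (1.49·2.2)·3.3 + 31.7 − 55·4.9 − 50·6.5 = 0 → B_y = 573.6174/8.1 = 70.817 ≈ 70.82 kN.
ΣF_y = 0: A_y + 70.817 − 1.49·2.2 − 55 − 50 = 0 → A_y = 37.46 kN.
ΣF_x = 0: no horizontal applied forces, so A_x = 0.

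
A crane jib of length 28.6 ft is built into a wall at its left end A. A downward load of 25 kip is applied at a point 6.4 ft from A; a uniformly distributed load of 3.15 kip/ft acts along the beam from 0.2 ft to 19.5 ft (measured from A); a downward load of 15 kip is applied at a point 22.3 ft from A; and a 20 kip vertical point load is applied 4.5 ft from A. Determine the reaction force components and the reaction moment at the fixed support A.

A_x = 0, A_y = 120.8 kip, M_A = 1183 kip·ft

Resultant of the distributed load: 3.15 × 19.3 = 60.795 kip at 9.85 ft from A.
ΣF_x = 0: A_x = 0.
ΣF_y = 0: A_y − 25 − 3.15·19.3 − 15 − 20 = 0 → A_y = 120.8 kip.
ΣM about A: M_A − 25·6.4 − (3.15·19.3)·9.85 − 15·22.3 − 20·4.5 = 0 → M_A = 1183 kip·ft.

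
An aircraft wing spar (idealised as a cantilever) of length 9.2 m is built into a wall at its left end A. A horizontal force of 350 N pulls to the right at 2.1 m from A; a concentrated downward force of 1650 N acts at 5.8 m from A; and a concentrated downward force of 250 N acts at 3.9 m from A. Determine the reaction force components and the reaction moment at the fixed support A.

A_x = -350.0 N, A_y = 1900 N, M_A = 10540 N·m

ΣF_x = 0: A_x + 350 = 0 → A_x = -350.0 N.
ΣF_y = 0: A_y − 1650 − 250 = 0 → A_y = 1900 N.
ΣM about A: M_A − 1650·5.8 − 250·3.9 = 0 → M_A = 10540 N·m.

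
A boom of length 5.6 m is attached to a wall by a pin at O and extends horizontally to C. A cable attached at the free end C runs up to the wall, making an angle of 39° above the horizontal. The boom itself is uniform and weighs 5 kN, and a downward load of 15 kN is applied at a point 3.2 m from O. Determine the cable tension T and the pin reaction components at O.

ΣM about O: T·sin39°·5.6 − 5·2.8 − 15·3.2 = 0 → T = 62/(5.6·0.62932) = 17.5927 ≈ 17.59 kN.
ΣF_x = 0: O_x − T·cos39° = 0 → O_x = 17.5927 × 0.777146 = 13.67 kN.
ΣF_y = 0: O_y + T·sin39° − 5 − 15 = 0 → O_y = 20 − 17.5927 × 0.62932 = 8.929 kN.

T = 17.59 kN, O_x = 13.67 kN, O_y = 8.929 kN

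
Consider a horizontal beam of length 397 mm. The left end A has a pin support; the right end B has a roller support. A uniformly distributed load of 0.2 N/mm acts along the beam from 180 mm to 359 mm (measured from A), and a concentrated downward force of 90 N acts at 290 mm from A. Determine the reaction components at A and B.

Resultant of the distributed load: 0.2 × 179 = 35.8 N at 269.5 mm from A.
Moments about A: B_y·397 − (0.2·179)·269.5 − 90·290 = 0 → B_y = 35748.1/397 = 90.0456 ≈ 90.05 N.
ΣF_y = 0: A_y + 90.0456 − 0.2·179 − 90 = 0 → A_y = 35.75 N.
ΣF_x = 0: no horizontal applied forces, so A_x = 0.

A_x = 0, A_y = 35.75 N, B_y = 90.05 N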